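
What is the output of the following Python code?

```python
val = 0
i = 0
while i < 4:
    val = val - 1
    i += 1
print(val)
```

-4

i=0: val = 0-1 = -1
i=1: val = (-1)-1 = -2
i=2: val = (-2)-1 = -3
i=3: val = (-3)-1 = -4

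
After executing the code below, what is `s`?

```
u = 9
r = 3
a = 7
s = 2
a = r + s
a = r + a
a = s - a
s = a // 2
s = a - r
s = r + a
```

-3

a = 3+2 = 5
a = 3+5 = 8
a = 2-8 = -6
s = (-6)//2 = -3
s = (-6)-3 = -9
s = 3+(-6) = -3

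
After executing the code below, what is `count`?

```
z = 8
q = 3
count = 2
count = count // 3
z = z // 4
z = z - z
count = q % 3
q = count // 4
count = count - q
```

count = 2//3 = 0
z = 8//4 = 2
z = 2-2 = 0
count = 3%3 = 0
q = 0//4 = 0
count = 0-0 = 0

0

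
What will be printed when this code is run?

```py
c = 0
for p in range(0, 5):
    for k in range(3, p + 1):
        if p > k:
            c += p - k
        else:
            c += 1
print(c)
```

p=3,k=3: not 3>3, c = 0+1 = 1
p=4,k=3: 4>3, c = 1+1 = 2
p=4,k=4: not 4>4, c = 2+1 = 3

3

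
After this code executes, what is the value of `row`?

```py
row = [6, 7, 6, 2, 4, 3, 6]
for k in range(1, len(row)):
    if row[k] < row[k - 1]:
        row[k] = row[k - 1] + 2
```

[6, 7, 9, 11, 13, 15, 17]

k=1: 7>=6, unchanged → [6, 7, 6, 2, 4, 3, 6]
k=2: 6<7, row[2] = 7+2 = 9 → [6, 7, 9, 2, 4, 3, 6]
k=3: 2<9, row[3] = 9+2 = 11 → [6, 7, 9, 11, 4, 3, 6]
k=4: 4<11, row[4] = 11+2 = 13 → [6, 7, 9, 11, 13, 3, 6]
k=5: 3<13, row[5] = 13+2 = 15 → [6, 7, 9, 11, 13, 15, 6]
k=6: 6<15, row[6] = 15+2 = 17 → [6, 7, 9, 11, 13, 15, 17]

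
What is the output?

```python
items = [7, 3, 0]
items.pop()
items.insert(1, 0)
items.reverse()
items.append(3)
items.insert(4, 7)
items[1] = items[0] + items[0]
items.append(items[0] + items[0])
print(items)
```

pop() removes 0 → [7, 3]
insert 0 at 1 → [7, 0, 3]
reverse → [3, 0, 7]
append 3 → [3, 0, 7, 3]
insert 7 at 4 → [3, 0, 7, 3, 7]
items[1] = items[0]+items[0] = 3+3 = 6 → [3, 6, 7, 3, 7]
append items[0]+items[0] = 3+3 = 6 → [3, 6, 7, 3, 7, 6]

[3, 6, 7, 3, 7, 6]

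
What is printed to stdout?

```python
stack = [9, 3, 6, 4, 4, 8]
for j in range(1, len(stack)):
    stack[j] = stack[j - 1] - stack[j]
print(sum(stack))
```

-13

j=1: stack[1] = 9-3 = 6 → [9, 6, 6, 4, 4, 8]
j=2: stack[2] = 6-6 = 0 → [9, 6, 0, 4, 4, 8]
j=3: stack[3] = 0-4 = -4 → [9, 6, 0, -4, 4, 8]
j=4: stack[4] = (-4)-4 = -8 → [9, 6, 0, -4, -8, 8]
j=5: stack[5] = (-8)-8 = -16 → [9, 6, 0, -4, -8, -16]
sum = -13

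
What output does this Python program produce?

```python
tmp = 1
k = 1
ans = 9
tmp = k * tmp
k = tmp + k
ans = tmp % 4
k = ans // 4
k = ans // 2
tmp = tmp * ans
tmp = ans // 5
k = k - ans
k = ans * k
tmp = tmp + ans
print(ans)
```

tmp = 1*1 = 1
k = 1+1 = 2
ans = 1%4 = 1
k = 1//4 = 0
k = 1//2 = 0
tmp = 1*1 = 1
tmp = 1//5 = 0
k = 0-1 = -1
k = 1*(-1) = -1
tmp = 0+1 = 1

1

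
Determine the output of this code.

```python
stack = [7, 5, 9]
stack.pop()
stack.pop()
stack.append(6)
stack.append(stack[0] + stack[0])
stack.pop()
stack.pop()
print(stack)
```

[7]

pop() removes 9 → [7, 5]
pop() removes 5 → [7]
append 6 → [7, 6]
append stack[0]+stack[0] = 7+7 = 14 → [7, 6, 14]
pop() removes 14 → [7, 6]
pop() removes 6 → [7]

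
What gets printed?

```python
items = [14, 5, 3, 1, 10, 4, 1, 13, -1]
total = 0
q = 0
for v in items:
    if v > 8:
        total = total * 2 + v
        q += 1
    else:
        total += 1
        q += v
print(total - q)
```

90

v=14: >8, total = 0*2+14 = 14; q=1
v=5: not >8, total = 14+1 = 15; q=6
v=3: not >8, total = 15+1 = 16; q=9
v=1: not >8, total = 16+1 = 17; q=10
v=10: >8, total = 17*2+10 = 44; q=11
v=4: not >8, total = 44+1 = 45; q=15
v=1: not >8, total = 45+1 = 46; q=16
v=13: >8, total = 46*2+13 = 105; q=17
v=-1: not >8, total = 105+1 = 106; q=16
total-q = 106-16 = 90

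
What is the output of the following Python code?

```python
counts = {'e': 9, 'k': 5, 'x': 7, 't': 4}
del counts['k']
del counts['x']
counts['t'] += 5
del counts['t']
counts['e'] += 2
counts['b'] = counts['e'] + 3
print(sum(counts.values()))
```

del 'k' → {'e': 9, 'x': 7, 't': 4}
del 'x' → {'e': 9, 't': 4}
counts['t'] = 4+5 = 9 → {'e': 9, 't': 9}
del 't' → {'e': 9}
counts['e'] = 9+2 = 11 → {'e': 11}
counts['b'] = counts['e']+3 = 14 → {'e': 11, 'b': 14}
sum of values = 25

25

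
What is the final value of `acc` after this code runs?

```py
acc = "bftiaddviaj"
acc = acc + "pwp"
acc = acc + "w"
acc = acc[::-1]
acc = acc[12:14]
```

'tf'

+ 'pwp' → 'bftiaddviajpwp'
+ 'w' → 'bftiaddviajpwpw'
reverse → 'wpwpjaivddaitfb'
slice [12:14] → 'tf'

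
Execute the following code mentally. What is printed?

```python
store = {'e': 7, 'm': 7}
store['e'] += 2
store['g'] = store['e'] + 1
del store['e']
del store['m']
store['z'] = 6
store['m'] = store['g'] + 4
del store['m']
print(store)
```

store['e'] = 7+2 = 9 → {'e': 9, 'm': 7}
store['g'] = store['e']+1 = 10 → {'e': 9, 'm': 7, 'g': 10}
del 'e' → {'m': 7, 'g': 10}
del 'm' → {'g': 10}
store['z'] = 6 → {'g': 10, 'z': 6}
store['m'] = store['g']+4 = 14 → {'g': 10, 'z': 6, 'm': 14}
del 'm' → {'g': 10, 'z': 6}

{'g': 10, 'z': 6}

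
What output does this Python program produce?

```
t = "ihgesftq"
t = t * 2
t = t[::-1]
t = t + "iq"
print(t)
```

repeat ×2 → 'ihgesftqihgesftq'
reverse → 'qtfseghiqtfseghi'
+ 'iq' → 'qtfseghiqtfseghiiq'

qtfseghiqtfseghiiq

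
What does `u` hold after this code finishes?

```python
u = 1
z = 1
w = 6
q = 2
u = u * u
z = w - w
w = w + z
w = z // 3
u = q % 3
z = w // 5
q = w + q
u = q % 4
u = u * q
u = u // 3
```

u = 1*1 = 1
z = 6-6 = 0
w = 6+0 = 6
w = 0//3 = 0
u = 2%3 = 2
z = 0//5 = 0
q = 0+2 = 2
u = 2%4 = 2
u = 2*2 = 4
u = 4//3 = 1

1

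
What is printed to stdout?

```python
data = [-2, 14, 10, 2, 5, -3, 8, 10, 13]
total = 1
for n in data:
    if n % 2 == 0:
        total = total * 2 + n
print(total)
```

338

n=-2: even, total = 1*2+(-2) = 0
n=14: even, total = 0*2+14 = 14
n=10: even, total = 14*2+10 = 38
n=2: even, total = 38*2+2 = 78
n=5: not even
n=-3: not even
n=8: even, total = 78*2+8 = 164
n=10: even, total = 164*2+10 = 338
n=13: not even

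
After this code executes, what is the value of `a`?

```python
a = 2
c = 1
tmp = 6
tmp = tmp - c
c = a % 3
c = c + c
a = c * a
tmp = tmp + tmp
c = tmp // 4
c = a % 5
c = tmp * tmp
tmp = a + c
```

tmp = 6-1 = 5
c = 2%3 = 2
c = 2+2 = 4
a = 4*2 = 8
tmp = 5+5 = 10
c = 10//4 = 2
c = 8%5 = 3
c = 10*10 = 100
tmp = 8+100 = 108

8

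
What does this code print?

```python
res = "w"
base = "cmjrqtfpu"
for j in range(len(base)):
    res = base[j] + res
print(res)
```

j=0: prepend 'c' → 'cw'
j=1: prepend 'm' → 'mcw'
j=2: prepend 'j' → 'jmcw'
j=3: prepend 'r' → 'rjmcw'
j=4: prepend 'q' → 'qrjmcw'
j=5: prepend 't' → 'tqrjmcw'
j=6: prepend 'f' → 'ftqrjmcw'
j=7: prepend 'p' → 'pftqrjmcw'
j=8: prepend 'u' → 'upftqrjmcw'

upftqrjmcw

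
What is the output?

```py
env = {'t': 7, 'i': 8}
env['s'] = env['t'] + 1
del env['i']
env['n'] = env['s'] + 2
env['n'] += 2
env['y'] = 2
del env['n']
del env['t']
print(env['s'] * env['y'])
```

16

env['s'] = env['t']+1 = 8 → {'t': 7, 'i': 8, 's': 8}
del 'i' → {'t': 7, 's': 8}
env['n'] = env['s']+2 = 10 → {'t': 7, 's': 8, 'n': 10}
env['n'] = 10+2 = 12 → {'t': 7, 's': 8, 'n': 12}
env['y'] = 2 → {'t': 7, 's': 8, 'n': 12, 'y': 2}
del 'n' → {'t': 7, 's': 8, 'y': 2}
del 't' → {'s': 8, 'y': 2}
env['s']*env['y'] = 8*2 = 16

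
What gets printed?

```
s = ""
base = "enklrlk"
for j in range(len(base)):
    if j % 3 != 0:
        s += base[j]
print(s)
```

nkrl

j=0: skip
j=1: add 'n' → 'n'
j=2: add 'k' → 'nk'
j=3: skip
j=4: add 'r' → 'nkr'
j=5: add 'l' → 'nkrl'
j=6: skip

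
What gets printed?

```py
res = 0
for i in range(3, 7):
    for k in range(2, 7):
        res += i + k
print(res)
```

i=3,k=2: res = 0+5 = 5
i=3,k=3: res = 5+6 = 11
i=3,k=4: res = 11+7 = 18
i=3,k=5: res = 18+8 = 26
i=3,k=6: res = 26+9 = 35
i=4,k=2: res = 35+6 = 41
i=4,k=3: res = 41+7 = 48
i=4,k=4: res = 48+8 = 56
i=4,k=5: res = 56+9 = 65
i=4,k=6: res = 65+10 = 75
i=5,k=2: res = 75+7 = 82
i=5,k=3: res = 82+8 = 90
i=5,k=4: res = 90+9 = 99
i=5,k=5: res = 99+10 = 109
i=5,k=6: res = 109+11 = 120
i=6,k=2: res = 120+8 = 128
i=6,k=3: res = 128+9 = 137
i=6,k=4: res = 137+10 = 147
i=6,k=5: res = 147+11 = 158
i=6,k=6: res = 158+12 = 170

170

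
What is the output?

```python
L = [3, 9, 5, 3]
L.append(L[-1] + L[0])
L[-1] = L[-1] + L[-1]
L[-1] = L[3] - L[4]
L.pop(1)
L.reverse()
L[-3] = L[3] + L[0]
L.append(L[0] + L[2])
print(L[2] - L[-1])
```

append L[-1]+L[0] = 3+3 = 6 → [3, 9, 5, 3, 6]
L[-1] = L[-1]+L[-1] = 6+6 = 12 → [3, 9, 5, 3, 12]
L[-1] = L[3]-L[4] = 3-12 = -9 → [3, 9, 5, 3, -9]
pop(1) removes 9 → [3, 5, 3, -9]
reverse → [-9, 3, 5, 3]
L[-3] = L[3]+L[0] = 3+(-9) = -6 → [-9, -6, 5, 3]
append L[0]+L[2] = (-9)+5 = -4 → [-9, -6, 5, 3, -4]
L[2]-L[-1] = 5-(-4) = 9

9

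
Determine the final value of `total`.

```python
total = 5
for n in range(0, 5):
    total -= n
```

-5

n=0: total = 5-0 = 5
n=1: total = 5-1 = 4
n=2: total = 4-2 = 2
n=3: total = 2-3 = -1
n=4: total = (-1)-4 = -5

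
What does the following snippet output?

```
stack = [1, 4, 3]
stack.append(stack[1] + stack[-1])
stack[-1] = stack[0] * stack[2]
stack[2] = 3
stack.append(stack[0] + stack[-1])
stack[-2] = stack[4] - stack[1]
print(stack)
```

[1, 4, 3, 0, 4]

append stack[1]+stack[-1] = 4+3 = 7 → [1, 4, 3, 7]
stack[-1] = stack[0]*stack[2] = 1*3 = 3 → [1, 4, 3, 3]
stack[2] = 3 → [1, 4, 3, 3]
append stack[0]+stack[-1] = 1+3 = 4 → [1, 4, 3, 3, 4]
stack[-2] = stack[4]-stack[1] = 4-4 = 0 → [1, 4, 3, 0, 4]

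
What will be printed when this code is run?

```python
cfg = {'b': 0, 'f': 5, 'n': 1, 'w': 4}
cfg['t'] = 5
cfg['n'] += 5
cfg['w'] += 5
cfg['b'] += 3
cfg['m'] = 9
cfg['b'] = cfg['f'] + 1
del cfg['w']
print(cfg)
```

{'b': 6, 'f': 5, 'n': 6, 't': 5, 'm': 9}

cfg['t'] = 5 → {'b': 0, 'f': 5, 'n': 1, 'w': 4, 't': 5}
cfg['n'] = 1+5 = 6 → {'b': 0, 'f': 5, 'n': 6, 'w': 4, 't': 5}
cfg['w'] = 4+5 = 9 → {'b': 0, 'f': 5, 'n': 6, 'w': 9, 't': 5}
cfg['b'] = 0+3 = 3 → {'b': 3, 'f': 5, 'n': 6, 'w': 9, 't': 5}
cfg['m'] = 9 → {'b': 3, 'f': 5, 'n': 6, 'w': 9, 't': 5, 'm': 9}
cfg['b'] = cfg['f']+1 = 6 → {'b': 6, 'f': 5, 'n': 6, 'w': 9, 't': 5, 'm': 9}
del 'w' → {'b': 6, 'f': 5, 'n': 6, 't': 5, 'm': 9}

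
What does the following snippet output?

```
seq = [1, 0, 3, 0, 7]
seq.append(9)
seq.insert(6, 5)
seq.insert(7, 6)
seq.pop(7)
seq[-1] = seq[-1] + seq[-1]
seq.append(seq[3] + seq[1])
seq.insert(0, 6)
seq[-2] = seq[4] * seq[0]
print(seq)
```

[6, 1, 0, 3, 0, 7, 9, 0, 0]

append 9 → [1, 0, 3, 0, 7, 9]
insert 5 at 6 → [1, 0, 3, 0, 7, 9, 5]
insert 6 at 7 → [1, 0, 3, 0, 7, 9, 5, 6]
pop(7) removes 6 → [1, 0, 3, 0, 7, 9, 5]
seq[-1] = seq[-1]+seq[-1] = 5+5 = 10 → [1, 0, 3, 0, 7, 9, 10]
append seq[3]+seq[1] = 0+0 = 0 → [1, 0, 3, 0, 7, 9, 10, 0]
insert 6 at 0 → [6, 1, 0, 3, 0, 7, 9, 10, 0]
seq[-2] = seq[4]*seq[0] = 0*6 = 0 → [6, 1, 0, 3, 0, 7, 9, 0, 0]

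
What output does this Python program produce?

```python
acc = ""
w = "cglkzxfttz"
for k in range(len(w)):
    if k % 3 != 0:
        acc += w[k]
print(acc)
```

k=0: skip
k=1: add 'g' → 'g'
k=2: add 'l' → 'gl'
k=3: skip
k=4: add 'z' → 'glz'
k=5: add 'x' → 'glzx'
k=6: skip
k=7: add 't' → 'glzxt'
k=8: add 't' → 'glzxtt'
k=9: skip

glzxtt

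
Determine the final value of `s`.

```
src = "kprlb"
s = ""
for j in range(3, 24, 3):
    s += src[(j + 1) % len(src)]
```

j=3: add src[4]='b' → 'b'
j=6: add src[2]='r' → 'br'
j=9: add src[0]='k' → 'brk'
j=12: add src[3]='l' → 'brkl'
j=15: add src[1]='p' → 'brklp'
j=18: add src[4]='b' → 'brklpb'
j=21: add src[2]='r' → 'brklpbr'

'brklpbr'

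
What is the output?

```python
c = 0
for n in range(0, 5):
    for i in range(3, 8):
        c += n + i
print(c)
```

175

n=0,i=3: c = 0+3 = 3
n=0,i=4: c = 3+4 = 7
n=0,i=5: c = 7+5 = 12
n=0,i=6: c = 12+6 = 18
n=0,i=7: c = 18+7 = 25
n=1,i=3: c = 25+4 = 29
n=1,i=4: c = 29+5 = 34
n=1,i=5: c = 34+6 = 40
n=1,i=6: c = 40+7 = 47
n=1,i=7: c = 47+8 = 55
n=2,i=3: c = 55+5 = 60
n=2,i=4: c = 60+6 = 66
n=2,i=5: c = 66+7 = 73
n=2,i=6: c = 73+8 = 81
n=2,i=7: c = 81+9 = 90
n=3,i=3: c = 90+6 = 96
n=3,i=4: c = 96+7 = 103
n=3,i=5: c = 103+8 = 111
n=3,i=6: c = 111+9 = 120
n=3,i=7: c = 120+10 = 130
n=4,i=3: c = 130+7 = 137
n=4,i=4: c = 137+8 = 145
n=4,i=5: c = 145+9 = 154
n=4,i=6: c = 154+10 = 164
n=4,i=7: c = 164+11 = 175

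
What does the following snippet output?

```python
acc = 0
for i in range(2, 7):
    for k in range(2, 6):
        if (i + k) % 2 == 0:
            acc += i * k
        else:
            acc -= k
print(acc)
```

100

i=2,k=2: even sum, acc = 0+4 = 4
i=2,k=3: odd sum, acc = 4-3 = 1
i=2,k=4: even sum, acc = 1+8 = 9
i=2,k=5: odd sum, acc = 9-5 = 4
i=3,k=2: odd sum, acc = 4-2 = 2
i=3,k=3: even sum, acc = 2+9 = 11
i=3,k=4: odd sum, acc = 11-4 = 7
i=3,k=5: even sum, acc = 7+15 = 22
i=4,k=2: even sum, acc = 22+8 = 30
i=4,k=3: odd sum, acc = 30-3 = 27
i=4,k=4: even sum, acc = 27+16 = 43
i=4,k=5: odd sum, acc = 43-5 = 38
i=5,k=2: odd sum, acc = 38-2 = 36
i=5,k=3: even sum, acc = 36+15 = 51
i=5,k=4: odd sum, acc = 51-4 = 47
i=5,k=5: even sum, acc = 47+25 = 72
i=6,k=2: even sum, acc = 72+12 = 84
i=6,k=3: odd sum, acc = 84-3 = 81
i=6,k=4: even sum, acc = 81+24 = 105
i=6,k=5: odd sum, acc = 105-5 = 100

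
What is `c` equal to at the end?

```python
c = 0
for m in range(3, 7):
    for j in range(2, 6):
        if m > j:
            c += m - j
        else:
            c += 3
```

38

m=3,j=2: 3>2, c = 0+1 = 1
m=3,j=3: not 3>3, c = 1+3 = 4
m=3,j=4: not 3>4, c = 4+3 = 7
m=3,j=5: not 3>5, c = 7+3 = 10
m=4,j=2: 4>2, c = 10+2 = 12
m=4,j=3: 4>3, c = 12+1 = 13
m=4,j=4: not 4>4, c = 13+3 = 16
m=4,j=5: not 4>5, c = 16+3 = 19
m=5,j=2: 5>2, c = 19+3 = 22
m=5,j=3: 5>3, c = 22+2 = 24
m=5,j=4: 5>4, c = 24+1 = 25
m=5,j=5: not 5>5, c = 25+3 = 28
m=6,j=2: 6>2, c = 28+4 = 32
m=6,j=3: 6>3, c = 32+3 = 35
m=6,j=4: 6>4, c = 35+2 = 37
m=6,j=5: 6>5, c = 37+1 = 38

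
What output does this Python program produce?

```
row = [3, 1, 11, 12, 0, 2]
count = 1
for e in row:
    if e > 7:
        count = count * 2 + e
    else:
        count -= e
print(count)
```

20

e=3: not >7, count = 1-3 = -2
e=1: not >7, count = (-2)-1 = -3
e=11: >7, count = (-3)*2+11 = 5
e=12: >7, count = 5*2+12 = 22
e=0: not >7, count = 22-0 = 22
e=2: not >7, count = 22-2 = 20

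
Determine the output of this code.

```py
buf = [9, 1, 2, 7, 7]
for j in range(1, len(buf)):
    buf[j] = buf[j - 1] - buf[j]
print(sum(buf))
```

14

j=1: buf[1] = 9-1 = 8 → [9, 8, 2, 7, 7]
j=2: buf[2] = 8-2 = 6 → [9, 8, 6, 7, 7]
j=3: buf[3] = 6-7 = -1 → [9, 8, 6, -1, 7]
j=4: buf[4] = (-1)-7 = -8 → [9, 8, 6, -1, -8]
sum = 14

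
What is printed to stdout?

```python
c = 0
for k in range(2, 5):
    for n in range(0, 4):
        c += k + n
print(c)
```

54

k=2,n=0: c = 0+2 = 2
k=2,n=1: c = 2+3 = 5
k=2,n=2: c = 5+4 = 9
k=2,n=3: c = 9+5 = 14
k=3,n=0: c = 14+3 = 17
k=3,n=1: c = 17+4 = 21
k=3,n=2: c = 21+5 = 26
k=3,n=3: c = 26+6 = 32
k=4,n=0: c = 32+4 = 36
k=4,n=1: c = 36+5 = 41
k=4,n=2: c = 41+6 = 47
k=4,n=3: c = 47+7 = 54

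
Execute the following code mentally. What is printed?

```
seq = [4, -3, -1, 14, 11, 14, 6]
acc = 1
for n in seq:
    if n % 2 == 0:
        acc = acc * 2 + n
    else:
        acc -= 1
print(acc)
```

n=4: even, acc = 1*2+4 = 6
n=-3: not even, acc = 6-1 = 5
n=-1: not even, acc = 5-1 = 4
n=14: even, acc = 4*2+14 = 22
n=11: not even, acc = 22-1 = 21
n=14: even, acc = 21*2+14 = 56
n=6: even, acc = 56*2+6 = 118

118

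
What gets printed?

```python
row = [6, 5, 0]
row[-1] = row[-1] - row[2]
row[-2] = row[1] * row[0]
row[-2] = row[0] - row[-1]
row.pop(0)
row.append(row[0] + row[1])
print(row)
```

[6, 0, 6]

row[-1] = row[-1]-row[2] = 0-0 = 0 → [6, 5, 0]
row[-2] = row[1]*row[0] = 5*6 = 30 → [6, 30, 0]
row[-2] = row[0]-row[-1] = 6-0 = 6 → [6, 6, 0]
pop(0) removes 6 → [6, 0]
append row[0]+row[1] = 6+0 = 6 → [6, 0, 6]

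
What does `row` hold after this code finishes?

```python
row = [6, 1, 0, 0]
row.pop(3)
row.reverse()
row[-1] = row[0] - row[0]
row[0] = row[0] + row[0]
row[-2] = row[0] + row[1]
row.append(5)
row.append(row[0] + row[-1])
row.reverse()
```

pop(3) removes 0 → [6, 1, 0]
reverse → [0, 1, 6]
row[-1] = row[0]-row[0] = 0-0 = 0 → [0, 1, 0]
row[0] = row[0]+row[0] = 0+0 = 0 → [0, 1, 0]
row[-2] = row[0]+row[1] = 0+1 = 1 → [0, 1, 0]
append 5 → [0, 1, 0, 5]
append row[0]+row[-1] = 0+5 = 5 → [0, 1, 0, 5, 5]
reverse → [5, 5, 0, 1, 0]

[5, 5, 0, 1, 0]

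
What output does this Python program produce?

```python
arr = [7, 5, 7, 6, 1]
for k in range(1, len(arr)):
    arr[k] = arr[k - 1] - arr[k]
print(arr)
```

[7, 2, -5, -11, -12]

k=1: arr[1] = 7-5 = 2 → [7, 2, 7, 6, 1]
k=2: arr[2] = 2-7 = -5 → [7, 2, -5, 6, 1]
k=3: arr[3] = (-5)-6 = -11 → [7, 2, -5, -11, 1]
k=4: arr[4] = (-11)-1 = -12 → [7, 2, -5, -11, -12]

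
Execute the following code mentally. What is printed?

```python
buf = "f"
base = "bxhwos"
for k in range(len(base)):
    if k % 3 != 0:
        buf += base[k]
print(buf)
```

k=0: skip
k=1: add 'x' → 'fx'
k=2: add 'h' → 'fxh'
k=3: skip
k=4: add 'o' → 'fxho'
k=5: add 's' → 'fxhos'

fxhos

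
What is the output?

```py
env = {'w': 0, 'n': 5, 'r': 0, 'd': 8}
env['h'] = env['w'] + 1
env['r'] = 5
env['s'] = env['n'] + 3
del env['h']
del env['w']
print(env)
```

{'n': 5, 'r': 5, 'd': 8, 's': 8}

env['h'] = env['w']+1 = 1 → {'w': 0, 'n': 5, 'r': 0, 'd': 8, 'h': 1}
env['r'] = 5 → {'w': 0, 'n': 5, 'r': 5, 'd': 8, 'h': 1}
env['s'] = env['n']+3 = 8 → {'w': 0, 'n': 5, 'r': 5, 'd': 8, 'h': 1, 's': 8}
del 'h' → {'w': 0, 'n': 5, 'r': 5, 'd': 8, 's': 8}
del 'w' → {'n': 5, 'r': 5, 'd': 8, 's': 8}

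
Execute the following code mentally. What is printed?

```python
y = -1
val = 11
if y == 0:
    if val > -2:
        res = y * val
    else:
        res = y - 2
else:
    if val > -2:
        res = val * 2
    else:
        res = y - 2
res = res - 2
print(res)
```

20

y=-1, val=11
y == 0 is False; val > -2 is True
→ res = val * 2 = 22
res = 22-2 = 20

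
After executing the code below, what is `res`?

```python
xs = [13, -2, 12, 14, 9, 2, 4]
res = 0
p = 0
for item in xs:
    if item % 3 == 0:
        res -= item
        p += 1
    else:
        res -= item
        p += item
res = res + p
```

-19

item=13: not %3==0, res = 0-13 = -13; p=13
item=-2: not %3==0, res = (-13)-(-2) = -11; p=11
item=12: %3==0, res = (-11)-12 = -23; p=12
item=14: not %3==0, res = (-23)-14 = -37; p=26
item=9: %3==0, res = (-37)-9 = -46; p=27
item=2: not %3==0, res = (-46)-2 = -48; p=29
item=4: not %3==0, res = (-48)-4 = -52; p=33
res+p = (-52)+33 = -19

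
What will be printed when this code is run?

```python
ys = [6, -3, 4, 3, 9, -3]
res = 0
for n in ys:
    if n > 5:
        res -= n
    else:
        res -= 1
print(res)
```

-19

n=6: >5, res = 0-6 = -6
n=-3: not >5, res = (-6)-1 = -7
n=4: not >5, res = (-7)-1 = -8
n=3: not >5, res = (-8)-1 = -9
n=9: >5, res = (-9)-9 = -18
n=-3: not >5, res = (-18)-1 = -19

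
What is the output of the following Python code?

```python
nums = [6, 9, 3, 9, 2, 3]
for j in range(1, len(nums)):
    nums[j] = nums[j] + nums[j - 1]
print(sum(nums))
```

j=1: nums[1] = 9+6 = 15 → [6, 15, 3, 9, 2, 3]
j=2: nums[2] = 3+15 = 18 → [6, 15, 18, 9, 2, 3]
j=3: nums[3] = 9+18 = 27 → [6, 15, 18, 27, 2, 3]
j=4: nums[4] = 2+27 = 29 → [6, 15, 18, 27, 29, 3]
j=5: nums[5] = 3+29 = 32 → [6, 15, 18, 27, 29, 32]
sum = 127

127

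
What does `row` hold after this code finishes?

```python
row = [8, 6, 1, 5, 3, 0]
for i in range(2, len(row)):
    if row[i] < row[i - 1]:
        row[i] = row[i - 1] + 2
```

i=2: 1<6, row[2] = 6+2 = 8 → [8, 6, 8, 5, 3, 0]
i=3: 5<8, row[3] = 8+2 = 10 → [8, 6, 8, 10, 3, 0]
i=4: 3<10, row[4] = 10+2 = 12 → [8, 6, 8, 10, 12, 0]
i=5: 0<12, row[5] = 12+2 = 14 → [8, 6, 8, 10, 12, 14]

[8, 6, 8, 10, 12, 14]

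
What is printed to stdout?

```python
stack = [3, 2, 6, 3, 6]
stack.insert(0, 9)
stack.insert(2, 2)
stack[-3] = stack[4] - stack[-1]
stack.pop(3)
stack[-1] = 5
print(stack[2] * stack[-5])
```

6

insert 9 at 0 → [9, 3, 2, 6, 3, 6]
insert 2 at 2 → [9, 3, 2, 2, 6, 3, 6]
stack[-3] = stack[4]-stack[-1] = 6-6 = 0 → [9, 3, 2, 2, 0, 3, 6]
pop(3) removes 2 → [9, 3, 2, 0, 3, 6]
stack[-1] = 5 → [9, 3, 2, 0, 3, 5]
stack[2]*stack[-5] = 2*3 = 6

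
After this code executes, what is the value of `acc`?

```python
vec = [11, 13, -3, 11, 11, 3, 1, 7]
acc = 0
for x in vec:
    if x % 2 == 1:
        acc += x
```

x=11: odd, acc = 0+11 = 11
x=13: odd, acc = 11+13 = 24
x=-3: odd, acc = 24+(-3) = 21
x=11: odd, acc = 21+11 = 32
x=11: odd, acc = 32+11 = 43
x=3: odd, acc = 43+3 = 46
x=1: odd, acc = 46+1 = 47
x=7: odd, acc = 47+7 = 54

54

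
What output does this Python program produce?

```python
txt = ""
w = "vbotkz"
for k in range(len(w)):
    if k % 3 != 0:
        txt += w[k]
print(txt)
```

bokz

k=0: skip
k=1: add 'b' → 'b'
k=2: add 'o' → 'bo'
k=3: skip
k=4: add 'k' → 'bok'
k=5: add 'z' → 'bokz'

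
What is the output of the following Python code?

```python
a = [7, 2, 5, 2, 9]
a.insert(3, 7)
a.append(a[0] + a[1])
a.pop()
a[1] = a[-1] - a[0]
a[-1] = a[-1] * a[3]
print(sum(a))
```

86

insert 7 at 3 → [7, 2, 5, 7, 2, 9]
append a[0]+a[1] = 7+2 = 9 → [7, 2, 5, 7, 2, 9, 9]
pop() removes 9 → [7, 2, 5, 7, 2, 9]
a[1] = a[-1]-a[0] = 9-7 = 2 → [7, 2, 5, 7, 2, 9]
a[-1] = a[-1]*a[3] = 9*7 = 63 → [7, 2, 5, 7, 2, 63]
sum = 86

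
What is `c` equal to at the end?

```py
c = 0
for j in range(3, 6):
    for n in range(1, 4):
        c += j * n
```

72

j=3,n=1: c = 0+3 = 3
j=3,n=2: c = 3+6 = 9
j=3,n=3: c = 9+9 = 18
j=4,n=1: c = 18+4 = 22
j=4,n=2: c = 22+8 = 30
j=4,n=3: c = 30+12 = 42
j=5,n=1: c = 42+5 = 47
j=5,n=2: c = 47+10 = 57
j=5,n=3: c = 57+15 = 72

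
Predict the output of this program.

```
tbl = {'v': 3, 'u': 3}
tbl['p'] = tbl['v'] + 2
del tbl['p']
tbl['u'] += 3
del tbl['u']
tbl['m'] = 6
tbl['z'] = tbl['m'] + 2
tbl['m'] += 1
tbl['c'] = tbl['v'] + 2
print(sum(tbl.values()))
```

tbl['p'] = tbl['v']+2 = 5 → {'v': 3, 'u': 3, 'p': 5}
del 'p' → {'v': 3, 'u': 3}
tbl['u'] = 3+3 = 6 → {'v': 3, 'u': 6}
del 'u' → {'v': 3}
tbl['m'] = 6 → {'v': 3, 'm': 6}
tbl['z'] = tbl['m']+2 = 8 → {'v': 3, 'm': 6, 'z': 8}
tbl['m'] = 6+1 = 7 → {'v': 3, 'm': 7, 'z': 8}
tbl['c'] = tbl['v']+2 = 5 → {'v': 3, 'm': 7, 'z': 8, 'c': 5}
sum of values = 23

23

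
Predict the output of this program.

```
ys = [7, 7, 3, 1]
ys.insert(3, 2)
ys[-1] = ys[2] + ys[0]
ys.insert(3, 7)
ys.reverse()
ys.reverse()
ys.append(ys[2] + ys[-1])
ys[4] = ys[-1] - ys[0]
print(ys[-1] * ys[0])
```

insert 2 at 3 → [7, 7, 3, 2, 1]
ys[-1] = ys[2]+ys[0] = 3+7 = 10 → [7, 7, 3, 2, 10]
insert 7 at 3 → [7, 7, 3, 7, 2, 10]
reverse → [10, 2, 7, 3, 7, 7]
reverse → [7, 7, 3, 7, 2, 10]
append ys[2]+ys[-1] = 3+10 = 13 → [7, 7, 3, 7, 2, 10, 13]
ys[4] = ys[-1]-ys[0] = 13-7 = 6 → [7, 7, 3, 7, 6, 10, 13]
ys[-1]*ys[0] = 13*7 = 91

91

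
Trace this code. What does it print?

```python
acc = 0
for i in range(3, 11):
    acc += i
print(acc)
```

52

i=3: acc = 0+3 = 3
i=4: acc = 3+4 = 7
i=5: acc = 7+5 = 12
i=6: acc = 12+6 = 18
i=7: acc = 18+7 = 25
i=8: acc = 25+8 = 33
i=9: acc = 33+9 = 42
i=10: acc = 42+10 = 52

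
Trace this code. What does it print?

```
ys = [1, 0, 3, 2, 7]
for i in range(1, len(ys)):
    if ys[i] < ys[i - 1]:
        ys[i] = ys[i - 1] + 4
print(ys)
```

[1, 5, 9, 13, 17]

i=1: 0<1, ys[1] = 1+4 = 5 → [1, 5, 3, 2, 7]
i=2: 3<5, ys[2] = 5+4 = 9 → [1, 5, 9, 2, 7]
i=3: 2<9, ys[3] = 9+4 = 13 → [1, 5, 9, 13, 7]
i=4: 7<13, ys[4] = 13+4 = 17 → [1, 5, 9, 13, 17]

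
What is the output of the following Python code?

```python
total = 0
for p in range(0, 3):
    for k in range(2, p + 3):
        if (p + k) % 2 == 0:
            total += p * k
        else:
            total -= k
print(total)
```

p=0,k=2: even sum, total = 0+0 = 0
p=1,k=2: odd sum, total = 0-2 = -2
p=1,k=3: even sum, total = (-2)+3 = 1
p=2,k=2: even sum, total = 1+4 = 5
p=2,k=3: odd sum, total = 5-3 = 2
p=2,k=4: even sum, total = 2+8 = 10

10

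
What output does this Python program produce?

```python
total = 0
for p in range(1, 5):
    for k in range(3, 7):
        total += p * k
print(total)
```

p=1,k=3: total = 0+3 = 3
p=1,k=4: total = 3+4 = 7
p=1,k=5: total = 7+5 = 12
p=1,k=6: total = 12+6 = 18
p=2,k=3: total = 18+6 = 24
p=2,k=4: total = 24+8 = 32
p=2,k=5: total = 32+10 = 42
p=2,k=6: total = 42+12 = 54
p=3,k=3: total = 54+9 = 63
p=3,k=4: total = 63+12 = 75
p=3,k=5: total = 75+15 = 90
p=3,k=6: total = 90+18 = 108
p=4,k=3: total = 108+12 = 120
p=4,k=4: total = 120+16 = 136
p=4,k=5: total = 136+20 = 156
p=4,k=6: total = 156+24 = 180

180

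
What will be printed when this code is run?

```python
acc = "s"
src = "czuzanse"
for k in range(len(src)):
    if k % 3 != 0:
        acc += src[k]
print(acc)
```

k=0: skip
k=1: add 'z' → 'sz'
k=2: add 'u' → 'szu'
k=3: skip
k=4: add 'a' → 'szua'
k=5: add 'n' → 'szuan'
k=6: skip
k=7: add 'e' → 'szuane'

szuane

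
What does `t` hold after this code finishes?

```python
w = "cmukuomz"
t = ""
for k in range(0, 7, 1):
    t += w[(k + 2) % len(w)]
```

k=0: add w[2]='u' → 'u'
k=1: add w[3]='k' → 'uk'
k=2: add w[4]='u' → 'uku'
k=3: add w[5]='o' → 'ukuo'
k=4: add w[6]='m' → 'ukuom'
k=5: add w[7]='z' → 'ukuomz'
k=6: add w[0]='c' → 'ukuomzc'

'ukuomzc'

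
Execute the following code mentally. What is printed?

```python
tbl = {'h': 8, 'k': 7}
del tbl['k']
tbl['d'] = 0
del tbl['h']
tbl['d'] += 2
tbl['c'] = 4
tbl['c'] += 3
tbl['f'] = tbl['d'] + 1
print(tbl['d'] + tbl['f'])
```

del 'k' → {'h': 8}
tbl['d'] = 0 → {'h': 8, 'd': 0}
del 'h' → {'d': 0}
tbl['d'] = 0+2 = 2 → {'d': 2}
tbl['c'] = 4 → {'d': 2, 'c': 4}
tbl['c'] = 4+3 = 7 → {'d': 2, 'c': 7}
tbl['f'] = tbl['d']+1 = 3 → {'d': 2, 'c': 7, 'f': 3}
tbl['d']+tbl['f'] = 2+3 = 5

5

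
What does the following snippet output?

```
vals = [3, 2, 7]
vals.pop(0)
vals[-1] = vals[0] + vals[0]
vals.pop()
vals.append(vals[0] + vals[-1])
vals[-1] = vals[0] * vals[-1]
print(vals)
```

pop(0) removes 3 → [2, 7]
vals[-1] = vals[0]+vals[0] = 2+2 = 4 → [2, 4]
pop() removes 4 → [2]
append vals[0]+vals[-1] = 2+2 = 4 → [2, 4]
vals[-1] = vals[0]*vals[-1] = 2*4 = 8 → [2, 8]

[2, 8]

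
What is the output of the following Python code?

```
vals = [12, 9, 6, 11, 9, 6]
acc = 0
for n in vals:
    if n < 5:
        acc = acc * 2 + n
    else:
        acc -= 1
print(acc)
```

n=12: not <5, acc = 0-1 = -1
n=9: not <5, acc = (-1)-1 = -2
n=6: not <5, acc = (-2)-1 = -3
n=11: not <5, acc = (-3)-1 = -4
n=9: not <5, acc = (-4)-1 = -5
n=6: not <5, acc = (-5)-1 = -6

-6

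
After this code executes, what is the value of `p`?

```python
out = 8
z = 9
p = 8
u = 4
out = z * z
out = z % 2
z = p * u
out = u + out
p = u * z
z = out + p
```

128

out = 9*9 = 81
out = 9%2 = 1
z = 8*4 = 32
out = 4+1 = 5
p = 4*32 = 128
z = 5+128 = 133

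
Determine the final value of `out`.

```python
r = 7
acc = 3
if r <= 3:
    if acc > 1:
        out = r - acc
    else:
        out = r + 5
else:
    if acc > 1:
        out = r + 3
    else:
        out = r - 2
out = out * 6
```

60

r=7, acc=3
r <= 3 is False; acc > 1 is True
→ out = r + 3 = 10
out = 10*6 = 60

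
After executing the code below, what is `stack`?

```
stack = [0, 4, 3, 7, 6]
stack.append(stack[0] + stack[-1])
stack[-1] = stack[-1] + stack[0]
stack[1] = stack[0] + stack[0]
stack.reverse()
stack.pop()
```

[6, 6, 7, 3, 0]

append stack[0]+stack[-1] = 0+6 = 6 → [0, 4, 3, 7, 6, 6]
stack[-1] = stack[-1]+stack[0] = 6+0 = 6 → [0, 4, 3, 7, 6, 6]
stack[1] = stack[0]+stack[0] = 0+0 = 0 → [0, 0, 3, 7, 6, 6]
reverse → [6, 6, 7, 3, 0, 0]
pop() removes 0 → [6, 6, 7, 3, 0]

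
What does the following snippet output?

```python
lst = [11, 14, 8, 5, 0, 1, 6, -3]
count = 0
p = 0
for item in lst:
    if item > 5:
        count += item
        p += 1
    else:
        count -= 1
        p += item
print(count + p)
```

item=11: >5, count = 0+11 = 11; p=1
item=14: >5, count = 11+14 = 25; p=2
item=8: >5, count = 25+8 = 33; p=3
item=5: not >5, count = 33-1 = 32; p=8
item=0: not >5, count = 32-1 = 31; p=8
item=1: not >5, count = 31-1 = 30; p=9
item=6: >5, count = 30+6 = 36; p=10
item=-3: not >5, count = 36-1 = 35; p=7
count+p = 35+7 = 42

42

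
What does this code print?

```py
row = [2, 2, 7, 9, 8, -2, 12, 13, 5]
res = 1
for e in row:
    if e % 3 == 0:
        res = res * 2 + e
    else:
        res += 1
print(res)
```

52

e=2: not %3==0, res = 1+1 = 2
e=2: not %3==0, res = 2+1 = 3
e=7: not %3==0, res = 3+1 = 4
e=9: %3==0, res = 4*2+9 = 17
e=8: not %3==0, res = 17+1 = 18
e=-2: not %3==0, res = 18+1 = 19
e=12: %3==0, res = 19*2+12 = 50
e=13: not %3==0, res = 50+1 = 51
e=5: not %3==0, res = 51+1 = 52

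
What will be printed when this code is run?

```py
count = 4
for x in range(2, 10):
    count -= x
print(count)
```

-40

x=2: count = 4-2 = 2
x=3: count = 2-3 = -1
x=4: count = (-1)-4 = -5
x=5: count = (-5)-5 = -10
x=6: count = (-10)-6 = -16
x=7: count = (-16)-7 = -23
x=8: count = (-23)-8 = -31
x=9: count = (-31)-9 = -40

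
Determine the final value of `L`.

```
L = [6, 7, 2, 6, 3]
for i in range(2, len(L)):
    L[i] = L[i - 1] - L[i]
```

i=2: L[2] = 7-2 = 5 → [6, 7, 5, 6, 3]
i=3: L[3] = 5-6 = -1 → [6, 7, 5, -1, 3]
i=4: L[4] = (-1)-3 = -4 → [6, 7, 5, -1, -4]

[6, 7, 5, -1, -4]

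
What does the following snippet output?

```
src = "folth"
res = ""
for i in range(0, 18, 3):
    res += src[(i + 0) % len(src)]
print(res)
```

i=0: add src[0]='f' → 'f'
i=3: add src[3]='t' → 'ft'
i=6: add src[1]='o' → 'fto'
i=9: add src[4]='h' → 'ftoh'
i=12: add src[2]='l' → 'ftohl'
i=15: add src[0]='f' → 'ftohlf'

ftohlf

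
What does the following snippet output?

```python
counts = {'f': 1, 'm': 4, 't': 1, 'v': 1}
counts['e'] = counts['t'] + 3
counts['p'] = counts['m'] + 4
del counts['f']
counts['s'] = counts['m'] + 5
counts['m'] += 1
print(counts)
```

counts['e'] = counts['t']+3 = 4 → {'f': 1, 'm': 4, 't': 1, 'v': 1, 'e': 4}
counts['p'] = counts['m']+4 = 8 → {'f': 1, 'm': 4, 't': 1, 'v': 1, 'e': 4, 'p': 8}
del 'f' → {'m': 4, 't': 1, 'v': 1, 'e': 4, 'p': 8}
counts['s'] = counts['m']+5 = 9 → {'m': 4, 't': 1, 'v': 1, 'e': 4, 'p': 8, 's': 9}
counts['m'] = 4+1 = 5 → {'m': 5, 't': 1, 'v': 1, 'e': 4, 'p': 8, 's': 9}

{'m': 5, 't': 1, 'v': 1, 'e': 4, 'p': 8, 's': 9}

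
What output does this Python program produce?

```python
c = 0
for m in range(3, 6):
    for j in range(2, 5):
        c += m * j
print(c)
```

108

m=3,j=2: c = 0+6 = 6
m=3,j=3: c = 6+9 = 15
m=3,j=4: c = 15+12 = 27
m=4,j=2: c = 27+8 = 35
m=4,j=3: c = 35+12 = 47
m=4,j=4: c = 47+16 = 63
m=5,j=2: c = 63+10 = 73
m=5,j=3: c = 73+15 = 88
m=5,j=4: c = 88+20 = 108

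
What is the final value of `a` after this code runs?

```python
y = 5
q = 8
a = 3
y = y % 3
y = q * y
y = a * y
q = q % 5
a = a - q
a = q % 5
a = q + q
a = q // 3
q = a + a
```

y = 5%3 = 2
y = 8*2 = 16
y = 3*16 = 48
q = 8%5 = 3
a = 3-3 = 0
a = 3%5 = 3
a = 3+3 = 6
a = 3//3 = 1
q = 1+1 = 2

1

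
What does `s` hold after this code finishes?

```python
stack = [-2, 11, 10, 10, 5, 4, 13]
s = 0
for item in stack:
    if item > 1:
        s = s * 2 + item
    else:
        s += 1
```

item=-2: not >1, s = 0+1 = 1
item=11: >1, s = 1*2+11 = 13
item=10: >1, s = 13*2+10 = 36
item=10: >1, s = 36*2+10 = 82
item=5: >1, s = 82*2+5 = 169
item=4: >1, s = 169*2+4 = 342
item=13: >1, s = 342*2+13 = 697

697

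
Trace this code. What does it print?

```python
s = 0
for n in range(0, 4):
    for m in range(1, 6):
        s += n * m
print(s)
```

90

n=0,m=1: s = 0+0 = 0
n=0,m=2: s = 0+0 = 0
n=0,m=3: s = 0+0 = 0
n=0,m=4: s = 0+0 = 0
n=0,m=5: s = 0+0 = 0
n=1,m=1: s = 0+1 = 1
n=1,m=2: s = 1+2 = 3
n=1,m=3: s = 3+3 = 6
n=1,m=4: s = 6+4 = 10
n=1,m=5: s = 10+5 = 15
n=2,m=1: s = 15+2 = 17
n=2,m=2: s = 17+4 = 21
n=2,m=3: s = 21+6 = 27
n=2,m=4: s = 27+8 = 35
n=2,m=5: s = 35+10 = 45
n=3,m=1: s = 45+3 = 48
n=3,m=2: s = 48+6 = 54
n=3,m=3: s = 54+9 = 63
n=3,m=4: s = 63+12 = 75
n=3,m=5: s = 75+15 = 90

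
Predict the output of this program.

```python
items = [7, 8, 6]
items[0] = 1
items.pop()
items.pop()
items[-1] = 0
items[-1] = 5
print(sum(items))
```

5

items[0] = 1 → [1, 8, 6]
pop() removes 6 → [1, 8]
pop() removes 8 → [1]
items[-1] = 0 → [0]
items[-1] = 5 → [5]
sum = 5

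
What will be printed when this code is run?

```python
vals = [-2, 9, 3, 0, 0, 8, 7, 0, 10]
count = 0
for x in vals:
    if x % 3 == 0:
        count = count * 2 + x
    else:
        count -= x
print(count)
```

192

x=-2: not %3==0, count = 0-(-2) = 2
x=9: %3==0, count = 2*2+9 = 13
x=3: %3==0, count = 13*2+3 = 29
x=0: %3==0, count = 29*2+0 = 58
x=0: %3==0, count = 58*2+0 = 116
x=8: not %3==0, count = 116-8 = 108
x=7: not %3==0, count = 108-7 = 101
x=0: %3==0, count = 101*2+0 = 202
x=10: not %3==0, count = 202-10 = 192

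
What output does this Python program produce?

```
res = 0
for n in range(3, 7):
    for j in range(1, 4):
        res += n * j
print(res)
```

n=3,j=1: res = 0+3 = 3
n=3,j=2: res = 3+6 = 9
n=3,j=3: res = 9+9 = 18
n=4,j=1: res = 18+4 = 22
n=4,j=2: res = 22+8 = 30
n=4,j=3: res = 30+12 = 42
n=5,j=1: res = 42+5 = 47
n=5,j=2: res = 47+10 = 57
n=5,j=3: res = 57+15 = 72
n=6,j=1: res = 72+6 = 78
n=6,j=2: res = 78+12 = 90
n=6,j=3: res = 90+18 = 108

108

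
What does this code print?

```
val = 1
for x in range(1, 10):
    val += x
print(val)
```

x=1: val = 1+1 = 2
x=2: val = 2+2 = 4
x=3: val = 4+3 = 7
x=4: val = 7+4 = 11
x=5: val = 11+5 = 16
x=6: val = 16+6 = 22
x=7: val = 22+7 = 29
x=8: val = 29+8 = 37
x=9: val = 37+9 = 46

46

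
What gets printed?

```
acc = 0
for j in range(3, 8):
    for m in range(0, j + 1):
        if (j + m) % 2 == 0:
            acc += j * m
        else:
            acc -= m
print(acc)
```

232

j=3,m=0: odd sum, acc = 0-0 = 0
j=3,m=1: even sum, acc = 0+3 = 3
j=3,m=2: odd sum, acc = 3-2 = 1
j=3,m=3: even sum, acc = 1+9 = 10
j=4,m=0: even sum, acc = 10+0 = 10
j=4,m=1: odd sum, acc = 10-1 = 9
j=4,m=2: even sum, acc = 9+8 = 17
j=4,m=3: odd sum, acc = 17-3 = 14
j=4,m=4: even sum, acc = 14+16 = 30
j=5,m=0: odd sum, acc = 30-0 = 30
j=5,m=1: even sum, acc = 30+5 = 35
j=5,m=2: odd sum, acc = 35-2 = 33
j=5,m=3: even sum, acc = 33+15 = 48
j=5,m=4: odd sum, acc = 48-4 = 44
j=5,m=5: even sum, acc = 44+25 = 69
j=6,m=0: even sum, acc = 69+0 = 69
j=6,m=1: odd sum, acc = 69-1 = 68
j=6,m=2: even sum, acc = 68+12 = 80
j=6,m=3: odd sum, acc = 80-3 = 77
j=6,m=4: even sum, acc = 77+24 = 101
j=6,m=5: odd sum, acc = 101-5 = 96
j=6,m=6: even sum, acc = 96+36 = 132
j=7,m=0: odd sum, acc = 132-0 = 132
j=7,m=1: even sum, acc = 132+7 = 139
j=7,m=2: odd sum, acc = 139-2 = 137
j=7,m=3: even sum, acc = 137+21 = 158
j=7,m=4: odd sum, acc = 158-4 = 154
j=7,m=5: even sum, acc = 154+35 = 189
j=7,m=6: odd sum, acc = 189-6 = 183
j=7,m=7: even sum, acc = 183+49 = 232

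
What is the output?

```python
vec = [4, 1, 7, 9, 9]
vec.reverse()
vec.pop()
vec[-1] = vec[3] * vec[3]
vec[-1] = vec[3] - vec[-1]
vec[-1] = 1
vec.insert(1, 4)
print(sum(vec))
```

reverse → [9, 9, 7, 1, 4]
pop() removes 4 → [9, 9, 7, 1]
vec[-1] = vec[3]*vec[3] = 1*1 = 1 → [9, 9, 7, 1]
vec[-1] = vec[3]-vec[-1] = 1-1 = 0 → [9, 9, 7, 0]
vec[-1] = 1 → [9, 9, 7, 1]
insert 4 at 1 → [9, 4, 9, 7, 1]
sum = 30

30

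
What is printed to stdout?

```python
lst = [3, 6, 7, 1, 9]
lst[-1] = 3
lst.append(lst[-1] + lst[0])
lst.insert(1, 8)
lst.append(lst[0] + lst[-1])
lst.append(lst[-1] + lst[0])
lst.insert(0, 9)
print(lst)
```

lst[-1] = 3 → [3, 6, 7, 1, 3]
append lst[-1]+lst[0] = 3+3 = 6 → [3, 6, 7, 1, 3, 6]
insert 8 at 1 → [3, 8, 6, 7, 1, 3, 6]
append lst[0]+lst[-1] = 3+6 = 9 → [3, 8, 6, 7, 1, 3, 6, 9]
append lst[-1]+lst[0] = 9+3 = 12 → [3, 8, 6, 7, 1, 3, 6, 9, 12]
insert 9 at 0 → [9, 3, 8, 6, 7, 1, 3, 6, 9, 12]

[9, 3, 8, 6, 7, 1, 3, 6, 9, 12]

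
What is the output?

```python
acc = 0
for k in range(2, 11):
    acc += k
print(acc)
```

54

k=2: acc = 0+2 = 2
k=3: acc = 2+3 = 5
k=4: acc = 5+4 = 9
k=5: acc = 9+5 = 14
k=6: acc = 14+6 = 20
k=7: acc = 20+7 = 27
k=8: acc = 27+8 = 35
k=9: acc = 35+9 = 44
k=10: acc = 44+10 = 54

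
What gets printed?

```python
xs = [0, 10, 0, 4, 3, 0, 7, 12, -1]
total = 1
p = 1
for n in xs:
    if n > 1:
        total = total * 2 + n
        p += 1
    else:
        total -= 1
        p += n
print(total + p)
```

n=0: not >1, total = 1-1 = 0; p=1
n=10: >1, total = 0*2+10 = 10; p=2
n=0: not >1, total = 10-1 = 9; p=2
n=4: >1, total = 9*2+4 = 22; p=3
n=3: >1, total = 22*2+3 = 47; p=4
n=0: not >1, total = 47-1 = 46; p=4
n=7: >1, total = 46*2+7 = 99; p=5
n=12: >1, total = 99*2+12 = 210; p=6
n=-1: not >1, total = 210-1 = 209; p=5
total+p = 209+5 = 214

214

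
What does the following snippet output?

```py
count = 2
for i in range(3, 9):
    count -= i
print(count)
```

i=3: count = 2-3 = -1
i=4: count = (-1)-4 = -5
i=5: count = (-5)-5 = -10
i=6: count = (-10)-6 = -16
i=7: count = (-16)-7 = -23
i=8: count = (-23)-8 = -31

-31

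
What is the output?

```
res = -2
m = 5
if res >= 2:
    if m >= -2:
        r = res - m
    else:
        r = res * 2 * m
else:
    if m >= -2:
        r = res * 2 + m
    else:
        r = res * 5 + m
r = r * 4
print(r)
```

res=-2, m=5
res >= 2 is False; m >= -2 is True
→ r = res * 2 + m = 1
r = 1*4 = 4

4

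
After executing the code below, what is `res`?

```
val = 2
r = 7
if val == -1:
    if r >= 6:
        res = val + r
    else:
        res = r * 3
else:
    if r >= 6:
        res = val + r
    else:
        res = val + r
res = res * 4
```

val=2, r=7
val == -1 is False; r >= 6 is True
→ res = val + r = 9
res = 9*4 = 36

36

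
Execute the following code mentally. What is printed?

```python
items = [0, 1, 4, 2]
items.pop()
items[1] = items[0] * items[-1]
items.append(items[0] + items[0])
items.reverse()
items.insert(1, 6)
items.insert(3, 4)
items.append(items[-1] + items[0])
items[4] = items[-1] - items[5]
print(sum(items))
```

14

pop() removes 2 → [0, 1, 4]
items[1] = items[0]*items[-1] = 0*4 = 0 → [0, 0, 4]
append items[0]+items[0] = 0+0 = 0 → [0, 0, 4, 0]
reverse → [0, 4, 0, 0]
insert 6 at 1 → [0, 6, 4, 0, 0]
insert 4 at 3 → [0, 6, 4, 4, 0, 0]
append items[-1]+items[0] = 0+0 = 0 → [0, 6, 4, 4, 0, 0, 0]
items[4] = items[-1]-items[5] = 0-0 = 0 → [0, 6, 4, 4, 0, 0, 0]
sum = 14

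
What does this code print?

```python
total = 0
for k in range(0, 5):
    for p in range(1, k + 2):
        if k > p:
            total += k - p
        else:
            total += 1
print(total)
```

19

k=0,p=1: not 0>1, total = 0+1 = 1
k=1,p=1: not 1>1, total = 1+1 = 2
k=1,p=2: not 1>2, total = 2+1 = 3
k=2,p=1: 2>1, total = 3+1 = 4
k=2,p=2: not 2>2, total = 4+1 = 5
k=2,p=3: not 2>3, total = 5+1 = 6
k=3,p=1: 3>1, total = 6+2 = 8
k=3,p=2: 3>2, total = 8+1 = 9
k=3,p=3: not 3>3, total = 9+1 = 10
k=3,p=4: not 3>4, total = 10+1 = 11
k=4,p=1: 4>1, total = 11+3 = 14
k=4,p=2: 4>2, total = 14+2 = 16
k=4,p=3: 4>3, total = 16+1 = 17
k=4,p=4: not 4>4, total = 17+1 = 18
k=4,p=5: not 4>5, total = 18+1 = 19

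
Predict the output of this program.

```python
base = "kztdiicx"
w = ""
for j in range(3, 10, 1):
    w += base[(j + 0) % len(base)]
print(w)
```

j=3: add base[3]='d' → 'd'
j=4: add base[4]='i' → 'di'
j=5: add base[5]='i' → 'dii'
j=6: add base[6]='c' → 'diic'
j=7: add base[7]='x' → 'diicx'
j=8: add base[0]='k' → 'diicxk'
j=9: add base[1]='z' → 'diicxkz'

diicxkz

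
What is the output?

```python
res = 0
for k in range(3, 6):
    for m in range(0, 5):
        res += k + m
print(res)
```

90

k=3,m=0: res = 0+3 = 3
k=3,m=1: res = 3+4 = 7
k=3,m=2: res = 7+5 = 12
k=3,m=3: res = 12+6 = 18
k=3,m=4: res = 18+7 = 25
k=4,m=0: res = 25+4 = 29
k=4,m=1: res = 29+5 = 34
k=4,m=2: res = 34+6 = 40
k=4,m=3: res = 40+7 = 47
k=4,m=4: res = 47+8 = 55
k=5,m=0: res = 55+5 = 60
k=5,m=1: res = 60+6 = 66
k=5,m=2: res = 66+7 = 73
k=5,m=3: res = 73+8 = 81
k=5,m=4: res = 81+9 = 90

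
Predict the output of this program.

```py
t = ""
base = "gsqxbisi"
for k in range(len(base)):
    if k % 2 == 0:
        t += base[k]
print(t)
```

gqbs

k=0: add 'g' → 'g'
k=1: skip
k=2: add 'q' → 'gq'
k=3: skip
k=4: add 'b' → 'gqb'
k=5: skip
k=6: add 's' → 'gqbs'
k=7: skip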